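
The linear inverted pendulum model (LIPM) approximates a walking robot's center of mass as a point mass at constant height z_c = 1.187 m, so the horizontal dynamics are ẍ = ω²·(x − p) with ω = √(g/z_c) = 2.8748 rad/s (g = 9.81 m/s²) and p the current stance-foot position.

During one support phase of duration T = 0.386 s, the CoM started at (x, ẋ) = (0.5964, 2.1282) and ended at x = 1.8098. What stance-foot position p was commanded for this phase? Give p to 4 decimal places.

ωT = 2.8748·0.386 = 1.109673; cosh(ωT) = 1.681516, sinh(ωT) = 1.351849
x(T) = p + (x₀−p)·cosh(ωT) + (ẋ₀/ω)·sinh(ωT) ⇒ p·(1 − cosh) = x(T) − x₀·cosh − (ẋ₀/ω)·sinh
numerator   = 1.8098 − (0.5964)·1.681516 − (2.1282/2.8748)·1.351849 = -0.193824
denominator = 1 − 1.681516 = -0.681516
p = -0.193824 / -0.681516 = 0.2844

p = 0.2844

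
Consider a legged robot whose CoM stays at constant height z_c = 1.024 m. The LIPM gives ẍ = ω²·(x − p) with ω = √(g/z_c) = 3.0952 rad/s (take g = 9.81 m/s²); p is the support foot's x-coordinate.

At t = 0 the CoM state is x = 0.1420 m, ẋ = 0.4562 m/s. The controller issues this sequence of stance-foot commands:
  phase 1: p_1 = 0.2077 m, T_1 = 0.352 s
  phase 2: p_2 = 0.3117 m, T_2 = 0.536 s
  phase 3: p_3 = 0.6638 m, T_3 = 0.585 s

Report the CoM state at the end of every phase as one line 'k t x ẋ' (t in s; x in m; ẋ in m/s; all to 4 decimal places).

phase 1: p=0.2077, T=0.352, ωT=1.089510, cosh=1.654600, sinh=1.318219; start (x,ẋ)=(0.142000, 0.456200) → end (x,ẋ)=(0.293284, 0.486763)
phase 2: p=0.3117, T=0.536, ωT=1.659027, cosh=2.722261, sinh=2.531937; start (x,ẋ)=(0.293284, 0.486763) → end (x,ẋ)=(0.659750, 1.180774)
phase 3: p=0.6638, T=0.585, ωT=1.810692, cosh=3.139109, sinh=2.975568; start (x,ẋ)=(0.659750, 1.180774) → end (x,ẋ)=(1.786221, 3.669273)

1 0.3520 0.2933 0.4868
2 0.8880 0.6597 1.1808
3 1.4730 1.7862 3.6693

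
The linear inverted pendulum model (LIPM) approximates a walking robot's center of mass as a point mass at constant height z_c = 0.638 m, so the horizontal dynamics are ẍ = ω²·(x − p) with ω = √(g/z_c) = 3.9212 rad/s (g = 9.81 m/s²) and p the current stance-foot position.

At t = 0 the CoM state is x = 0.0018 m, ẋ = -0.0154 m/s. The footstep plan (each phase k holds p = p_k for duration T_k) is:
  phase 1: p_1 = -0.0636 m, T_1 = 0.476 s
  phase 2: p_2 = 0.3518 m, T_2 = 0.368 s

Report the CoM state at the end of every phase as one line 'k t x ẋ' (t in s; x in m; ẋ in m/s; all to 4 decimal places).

1 0.4760 0.1405 0.7582
2 0.8440 0.2660 0.0385

phase 1: p=-0.0636, T=0.476, ωT=1.866491, cosh=3.310118, sinh=3.155452; start (x,ẋ)=(0.001800, -0.015400) → end (x,ẋ)=(0.140489, 0.758229)
phase 2: p=0.3518, T=0.368, ωT=1.443002, cosh=2.234801, sinh=1.998583; start (x,ẋ)=(0.140489, 0.758229) → end (x,ẋ)=(0.266021, 0.038480)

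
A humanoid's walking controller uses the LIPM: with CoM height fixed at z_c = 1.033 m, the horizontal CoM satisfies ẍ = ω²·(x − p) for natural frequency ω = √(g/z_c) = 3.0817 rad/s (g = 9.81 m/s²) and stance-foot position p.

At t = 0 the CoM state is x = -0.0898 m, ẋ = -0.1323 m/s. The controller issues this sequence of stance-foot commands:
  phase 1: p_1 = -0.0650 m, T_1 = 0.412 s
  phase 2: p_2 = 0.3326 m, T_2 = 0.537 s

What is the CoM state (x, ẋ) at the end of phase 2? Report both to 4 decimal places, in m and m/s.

phase 1: p=-0.0650, T=0.412, ωT=1.269660, cosh=1.920285, sinh=1.639358; start (x,ẋ)=(-0.089800, -0.132300) → end (x,ẋ)=(-0.183002, -0.379344)
phase 2: p=0.3326, T=0.537, ωT=1.654873, cosh=2.711766, sinh=2.520649; start (x,ẋ)=(-0.183002, -0.379344) → end (x,ẋ)=(-1.375873, -5.033829)

x = -1.3759, ẋ = -5.0338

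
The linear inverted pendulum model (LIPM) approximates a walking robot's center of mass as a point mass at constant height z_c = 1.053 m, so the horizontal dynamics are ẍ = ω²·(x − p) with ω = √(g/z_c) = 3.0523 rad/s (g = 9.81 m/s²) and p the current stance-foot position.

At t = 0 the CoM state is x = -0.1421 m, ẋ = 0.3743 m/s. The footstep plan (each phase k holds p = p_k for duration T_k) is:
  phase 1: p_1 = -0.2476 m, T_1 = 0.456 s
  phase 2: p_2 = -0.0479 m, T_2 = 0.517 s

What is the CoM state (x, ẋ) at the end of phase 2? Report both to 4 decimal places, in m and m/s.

x = 1.6703, ẋ = 5.3730

phase 1: p=-0.2476, T=0.456, ωT=1.391849, cosh=2.135447, sinh=1.886832; start (x,ẋ)=(-0.142100, 0.374300) → end (x,ẋ)=(0.209070, 1.406891)
phase 2: p=-0.0479, T=0.517, ωT=1.578039, cosh=2.525912, sinh=2.319533; start (x,ẋ)=(0.209070, 1.406891) → end (x,ẋ)=(1.670321, 5.373006)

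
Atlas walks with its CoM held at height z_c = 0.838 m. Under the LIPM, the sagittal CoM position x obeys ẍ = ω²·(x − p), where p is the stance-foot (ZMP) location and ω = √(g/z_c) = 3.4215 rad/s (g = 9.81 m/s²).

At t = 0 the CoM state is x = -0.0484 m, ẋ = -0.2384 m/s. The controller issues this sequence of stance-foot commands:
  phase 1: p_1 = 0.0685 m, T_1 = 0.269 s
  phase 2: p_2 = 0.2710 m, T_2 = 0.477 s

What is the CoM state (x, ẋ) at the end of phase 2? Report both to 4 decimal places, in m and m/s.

x = -1.4661, ẋ = -5.7956

phase 1: p=0.0685, T=0.269, ωT=0.920384, cosh=1.454310, sinh=1.055943; start (x,ẋ)=(-0.048400, -0.238400) → end (x,ẋ)=(-0.175084, -0.769057)
phase 2: p=0.2710, T=0.477, ωT=1.632055, cosh=2.654952, sinh=2.459425; start (x,ẋ)=(-0.175084, -0.769057) → end (x,ẋ)=(-1.466140, -5.795568)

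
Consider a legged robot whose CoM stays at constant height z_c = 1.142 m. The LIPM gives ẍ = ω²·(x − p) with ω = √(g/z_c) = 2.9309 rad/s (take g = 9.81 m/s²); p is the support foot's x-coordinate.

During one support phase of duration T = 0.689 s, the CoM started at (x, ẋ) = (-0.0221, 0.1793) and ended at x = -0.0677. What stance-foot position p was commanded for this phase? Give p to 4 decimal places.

p = 0.0739

ωT = 2.9309·0.689 = 2.019390; cosh(ωT) = 3.833233, sinh(ωT) = 3.700496
x(T) = p + (x₀−p)·cosh(ωT) + (ẋ₀/ω)·sinh(ωT) ⇒ p·(1 − cosh) = x(T) − x₀·cosh − (ẋ₀/ω)·sinh
numerator   = -0.0677 − (-0.0221)·3.833233 − (0.1793/2.9309)·3.700496 = -0.209366
denominator = 1 − 3.833233 = -2.833233
p = -0.209366 / -2.833233 = 0.0739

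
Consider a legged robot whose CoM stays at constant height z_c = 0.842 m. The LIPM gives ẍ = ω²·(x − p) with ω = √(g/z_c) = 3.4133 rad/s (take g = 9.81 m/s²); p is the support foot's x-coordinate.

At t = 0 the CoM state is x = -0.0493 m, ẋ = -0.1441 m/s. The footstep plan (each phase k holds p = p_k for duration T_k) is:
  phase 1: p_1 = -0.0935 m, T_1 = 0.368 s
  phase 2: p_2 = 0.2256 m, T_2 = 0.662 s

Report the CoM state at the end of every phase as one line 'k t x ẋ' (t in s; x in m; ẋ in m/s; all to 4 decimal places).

1 0.3680 -0.0777 -0.0301
2 1.0300 -1.2848 -5.0505

phase 1: p=-0.0935, T=0.368, ωT=1.256094, cosh=1.898222, sinh=1.613458; start (x,ẋ)=(-0.049300, -0.144100) → end (x,ẋ)=(-0.077714, -0.030115)
phase 2: p=0.2256, T=0.662, ωT=2.259605, cosh=4.841846, sinh=4.737455; start (x,ẋ)=(-0.077714, -0.030115) → end (x,ẋ)=(-1.284799, -5.050511)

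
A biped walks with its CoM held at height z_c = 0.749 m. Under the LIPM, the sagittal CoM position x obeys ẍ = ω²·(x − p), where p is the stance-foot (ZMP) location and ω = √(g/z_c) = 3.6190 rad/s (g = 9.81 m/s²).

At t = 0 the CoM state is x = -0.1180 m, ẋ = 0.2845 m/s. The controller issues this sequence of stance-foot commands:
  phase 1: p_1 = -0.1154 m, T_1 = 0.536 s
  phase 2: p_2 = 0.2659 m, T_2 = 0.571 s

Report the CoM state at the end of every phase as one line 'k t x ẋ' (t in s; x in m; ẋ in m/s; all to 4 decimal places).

1 0.5360 0.1432 0.9781
2 1.1070 0.8236 2.1983

phase 1: p=-0.1154, T=0.536, ωT=1.939784, cosh=3.550492, sinh=3.406757; start (x,ẋ)=(-0.118000, 0.284500) → end (x,ẋ)=(0.143184, 0.978059)
phase 2: p=0.2659, T=0.571, ωT=2.066449, cosh=4.011683, sinh=3.885049; start (x,ẋ)=(0.143184, 0.978059) → end (x,ẋ)=(0.823562, 2.198273)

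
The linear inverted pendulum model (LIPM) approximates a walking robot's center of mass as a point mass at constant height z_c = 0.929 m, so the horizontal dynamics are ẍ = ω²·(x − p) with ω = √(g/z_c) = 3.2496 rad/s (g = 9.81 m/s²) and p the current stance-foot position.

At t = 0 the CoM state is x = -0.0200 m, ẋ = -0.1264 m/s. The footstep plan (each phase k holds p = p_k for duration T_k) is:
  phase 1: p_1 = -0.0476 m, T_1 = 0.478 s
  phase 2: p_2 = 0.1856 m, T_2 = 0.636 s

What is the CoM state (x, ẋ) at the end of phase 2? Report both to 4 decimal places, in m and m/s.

x = -0.9602, ẋ = -3.6333

phase 1: p=-0.0476, T=0.478, ωT=1.553309, cosh=2.469316, sinh=2.257769; start (x,ẋ)=(-0.020000, -0.126400) → end (x,ẋ)=(-0.067268, -0.109625)
phase 2: p=0.1856, T=0.636, ωT=2.066746, cosh=4.012836, sinh=3.886239; start (x,ẋ)=(-0.067268, -0.109625) → end (x,ẋ)=(-0.960217, -3.633299)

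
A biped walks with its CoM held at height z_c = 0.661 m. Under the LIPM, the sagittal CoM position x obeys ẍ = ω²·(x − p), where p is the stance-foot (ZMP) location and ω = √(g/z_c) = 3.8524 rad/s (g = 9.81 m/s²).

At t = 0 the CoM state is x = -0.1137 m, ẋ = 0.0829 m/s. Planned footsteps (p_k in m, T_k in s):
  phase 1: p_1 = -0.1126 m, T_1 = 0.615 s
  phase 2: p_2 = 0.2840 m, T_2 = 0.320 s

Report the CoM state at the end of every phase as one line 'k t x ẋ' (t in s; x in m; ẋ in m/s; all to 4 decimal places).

phase 1: p=-0.1126, T=0.615, ωT=2.369226, cosh=5.391334, sinh=5.297781; start (x,ẋ)=(-0.113700, 0.082900) → end (x,ẋ)=(-0.004527, 0.424492)
phase 2: p=0.2840, T=0.320, ωT=1.232768, cosh=1.861099, sinh=1.569614; start (x,ẋ)=(-0.004527, 0.424492) → end (x,ẋ)=(-0.080024, -0.954640)

1 0.6150 -0.0045 0.4245
2 0.9350 -0.0800 -0.9546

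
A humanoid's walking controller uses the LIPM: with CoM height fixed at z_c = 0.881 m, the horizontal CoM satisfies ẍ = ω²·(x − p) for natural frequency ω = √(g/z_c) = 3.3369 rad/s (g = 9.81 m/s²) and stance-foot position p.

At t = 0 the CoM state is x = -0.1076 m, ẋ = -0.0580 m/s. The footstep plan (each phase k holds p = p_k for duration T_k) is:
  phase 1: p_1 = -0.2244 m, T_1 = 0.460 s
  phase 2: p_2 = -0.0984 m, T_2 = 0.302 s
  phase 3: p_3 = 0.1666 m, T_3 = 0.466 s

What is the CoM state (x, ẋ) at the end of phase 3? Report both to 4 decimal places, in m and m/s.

x = 1.6829, ẋ = 5.2715

phase 1: p=-0.2244, T=0.460, ωT=1.534974, cosh=2.428333, sinh=2.212872; start (x,ẋ)=(-0.107600, -0.058000) → end (x,ẋ)=(0.020766, 0.721623)
phase 2: p=-0.0984, T=0.302, ωT=1.007744, cosh=1.552228, sinh=1.187186; start (x,ẋ)=(0.020766, 0.721623) → end (x,ẋ)=(0.343309, 1.592204)
phase 3: p=0.1666, T=0.466, ωT=1.554995, cosh=2.473128, sinh=2.261937; start (x,ẋ)=(0.343309, 1.592204) → end (x,ẋ)=(1.682909, 5.271499)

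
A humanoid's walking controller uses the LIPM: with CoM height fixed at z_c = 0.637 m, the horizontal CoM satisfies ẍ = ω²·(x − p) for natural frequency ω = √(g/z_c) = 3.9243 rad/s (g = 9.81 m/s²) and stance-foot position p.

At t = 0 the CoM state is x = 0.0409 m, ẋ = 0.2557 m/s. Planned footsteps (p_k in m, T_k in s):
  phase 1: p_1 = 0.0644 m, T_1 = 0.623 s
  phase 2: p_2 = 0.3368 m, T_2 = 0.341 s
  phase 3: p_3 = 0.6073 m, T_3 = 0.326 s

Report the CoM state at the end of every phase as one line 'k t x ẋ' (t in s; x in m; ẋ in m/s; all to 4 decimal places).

phase 1: p=0.0644, T=0.623, ωT=2.444839, cosh=5.807716, sinh=5.720976; start (x,ẋ)=(0.040900, 0.255700) → end (x,ẋ)=(0.300687, 0.957439)
phase 2: p=0.3368, T=0.341, ωT=1.338186, cosh=2.037222, sinh=1.774901; start (x,ẋ)=(0.300687, 0.957439) → end (x,ẋ)=(0.696264, 1.698977)
phase 3: p=0.6073, T=0.326, ωT=1.279322, cosh=1.936214, sinh=1.657988; start (x,ẋ)=(0.696264, 1.698977) → end (x,ẋ)=(1.497359, 3.868422)

1 0.6230 0.3007 0.9574
2 0.9640 0.6963 1.6990
3 1.2900 1.4974 3.8684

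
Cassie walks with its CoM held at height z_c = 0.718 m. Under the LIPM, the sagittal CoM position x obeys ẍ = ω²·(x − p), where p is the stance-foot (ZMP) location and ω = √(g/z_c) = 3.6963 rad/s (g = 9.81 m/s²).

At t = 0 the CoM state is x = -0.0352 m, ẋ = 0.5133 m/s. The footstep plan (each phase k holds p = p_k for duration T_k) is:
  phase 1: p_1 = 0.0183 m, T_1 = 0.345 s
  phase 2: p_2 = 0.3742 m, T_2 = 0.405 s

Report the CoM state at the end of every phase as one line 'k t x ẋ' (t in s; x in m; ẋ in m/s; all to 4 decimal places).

1 0.3450 0.1442 0.6641
2 0.7500 0.2159 -0.2461

phase 1: p=0.0183, T=0.345, ωT=1.275223, cosh=1.929435, sinh=1.650066; start (x,ẋ)=(-0.035200, 0.513300) → end (x,ẋ)=(0.144218, 0.664075)
phase 2: p=0.3742, T=0.405, ωT=1.497002, cosh=2.346036, sinh=2.122235; start (x,ẋ)=(0.144218, 0.664075) → end (x,ẋ)=(0.215933, -0.246134)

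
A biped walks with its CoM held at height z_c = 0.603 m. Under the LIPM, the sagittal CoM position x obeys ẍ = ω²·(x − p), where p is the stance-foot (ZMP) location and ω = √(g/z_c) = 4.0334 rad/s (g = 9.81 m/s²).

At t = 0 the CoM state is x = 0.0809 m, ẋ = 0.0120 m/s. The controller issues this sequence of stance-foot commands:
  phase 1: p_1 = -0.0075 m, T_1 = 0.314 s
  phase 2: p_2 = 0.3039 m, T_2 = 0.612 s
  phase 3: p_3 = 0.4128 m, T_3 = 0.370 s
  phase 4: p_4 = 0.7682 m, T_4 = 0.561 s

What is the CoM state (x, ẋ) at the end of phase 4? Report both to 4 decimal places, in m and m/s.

x = -0.0496, ẋ = -3.1368

phase 1: p=-0.0075, T=0.314, ωT=1.266488, cosh=1.915094, sinh=1.633274; start (x,ẋ)=(0.080900, 0.012000) → end (x,ẋ)=(0.166654, 0.605329)
phase 2: p=0.3039, T=0.612, ωT=2.468441, cosh=5.944372, sinh=5.859655; start (x,ẋ)=(0.166654, 0.605329) → end (x,ẋ)=(0.367468, 0.354572)
phase 3: p=0.4128, T=0.370, ωT=1.492358, cosh=2.336206, sinh=2.111364; start (x,ẋ)=(0.367468, 0.354572) → end (x,ẋ)=(0.492502, 0.442305)
phase 4: p=0.7682, T=0.561, ωT=2.262737, cosh=4.856712, sinh=4.752646; start (x,ẋ)=(0.492502, 0.442305) → end (x,ẋ)=(-0.049607, -3.136793)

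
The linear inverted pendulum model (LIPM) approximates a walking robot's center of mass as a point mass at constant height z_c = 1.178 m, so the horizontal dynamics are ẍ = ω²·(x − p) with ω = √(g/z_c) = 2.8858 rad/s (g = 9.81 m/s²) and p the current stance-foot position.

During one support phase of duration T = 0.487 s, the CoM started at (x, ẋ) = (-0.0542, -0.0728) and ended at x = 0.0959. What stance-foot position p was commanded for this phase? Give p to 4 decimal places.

p = -0.2251

ωT = 2.8858·0.487 = 1.405385; cosh(ωT) = 2.161184, sinh(ωT) = 1.915911
x(T) = p + (x₀−p)·cosh(ωT) + (ẋ₀/ω)·sinh(ωT) ⇒ p·(1 − cosh) = x(T) − x₀·cosh − (ẋ₀/ω)·sinh
numerator   = 0.0959 − (-0.0542)·2.161184 − (-0.0728/2.8858)·1.915911 = 0.261369
denominator = 1 − 2.161184 = -1.161184
p = 0.261369 / -1.161184 = -0.2251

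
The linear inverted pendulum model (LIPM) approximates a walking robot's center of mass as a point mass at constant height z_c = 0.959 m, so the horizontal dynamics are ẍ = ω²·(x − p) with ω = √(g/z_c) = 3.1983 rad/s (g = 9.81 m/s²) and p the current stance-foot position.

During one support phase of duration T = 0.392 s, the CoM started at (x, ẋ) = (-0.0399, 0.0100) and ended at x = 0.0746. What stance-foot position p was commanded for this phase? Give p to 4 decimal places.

p = -0.1623

ωT = 3.1983·0.392 = 1.253734; cosh(ωT) = 1.894418, sinh(ωT) = 1.608981
x(T) = p + (x₀−p)·cosh(ωT) + (ẋ₀/ω)·sinh(ωT) ⇒ p·(1 − cosh) = x(T) − x₀·cosh − (ẋ₀/ω)·sinh
numerator   = 0.0746 − (-0.0399)·1.894418 − (0.0100/3.1983)·1.608981 = 0.145157
denominator = 1 − 1.894418 = -0.894418
p = 0.145157 / -0.894418 = -0.1623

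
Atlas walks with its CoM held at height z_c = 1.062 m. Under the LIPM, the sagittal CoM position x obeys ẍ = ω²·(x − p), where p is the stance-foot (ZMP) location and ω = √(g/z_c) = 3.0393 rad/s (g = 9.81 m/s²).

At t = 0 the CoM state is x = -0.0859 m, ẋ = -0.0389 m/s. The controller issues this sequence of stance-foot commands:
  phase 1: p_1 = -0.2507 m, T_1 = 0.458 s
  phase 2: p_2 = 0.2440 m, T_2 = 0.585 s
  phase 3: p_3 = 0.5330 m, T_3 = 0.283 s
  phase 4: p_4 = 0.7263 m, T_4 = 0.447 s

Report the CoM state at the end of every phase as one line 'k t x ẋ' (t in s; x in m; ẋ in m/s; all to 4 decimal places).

1 0.4580 0.0771 0.8622
2 1.0430 0.5515 1.1659
3 1.3260 0.9309 1.6790
4 1.7730 2.1543 4.6120

phase 1: p=-0.2507, T=0.458, ωT=1.391999, cosh=2.135732, sinh=1.887154; start (x,ẋ)=(-0.085900, -0.038900) → end (x,ẋ)=(0.077115, 0.862151)
phase 2: p=0.2440, T=0.585, ωT=1.777990, cosh=3.043465, sinh=2.874487; start (x,ẋ)=(0.077115, 0.862151) → end (x,ẋ)=(0.551490, 1.165947)
phase 3: p=0.5330, T=0.283, ωT=0.860122, cosh=1.393280, sinh=0.970169; start (x,ẋ)=(0.551490, 1.165947) → end (x,ẋ)=(0.930942, 1.679011)
phase 4: p=0.7263, T=0.447, ωT=1.358567, cosh=2.073822, sinh=1.816793; start (x,ẋ)=(0.930942, 1.679011) → end (x,ẋ)=(2.154348, 4.611958)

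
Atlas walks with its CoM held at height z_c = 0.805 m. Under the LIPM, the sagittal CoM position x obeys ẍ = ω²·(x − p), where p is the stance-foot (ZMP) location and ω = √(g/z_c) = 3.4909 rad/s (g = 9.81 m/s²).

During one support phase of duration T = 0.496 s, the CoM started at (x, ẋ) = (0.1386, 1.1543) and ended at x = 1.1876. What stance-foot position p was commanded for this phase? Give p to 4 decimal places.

p = 0.0632

ωT = 3.4909·0.496 = 1.731486; cosh(ωT) = 2.913033, sinh(ωT) = 2.736012
x(T) = p + (x₀−p)·cosh(ωT) + (ẋ₀/ω)·sinh(ωT) ⇒ p·(1 − cosh) = x(T) − x₀·cosh − (ẋ₀/ω)·sinh
numerator   = 1.1876 − (0.1386)·2.913033 − (1.1543/3.4909)·2.736012 = -0.120835
denominator = 1 − 2.913033 = -1.913033
p = -0.120835 / -1.913033 = 0.0632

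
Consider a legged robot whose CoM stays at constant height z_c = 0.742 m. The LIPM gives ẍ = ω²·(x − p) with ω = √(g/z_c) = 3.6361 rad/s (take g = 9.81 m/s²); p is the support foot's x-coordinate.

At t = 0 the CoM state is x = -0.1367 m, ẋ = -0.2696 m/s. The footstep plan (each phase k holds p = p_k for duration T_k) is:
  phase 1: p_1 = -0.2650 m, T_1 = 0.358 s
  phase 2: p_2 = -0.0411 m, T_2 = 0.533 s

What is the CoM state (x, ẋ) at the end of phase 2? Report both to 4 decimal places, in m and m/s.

phase 1: p=-0.2650, T=0.358, ωT=1.301724, cosh=1.973845, sinh=1.701782; start (x,ẋ)=(-0.136700, -0.269600) → end (x,ẋ)=(-0.137935, 0.261753)
phase 2: p=-0.0411, T=0.533, ωT=1.938041, cosh=3.544560, sinh=3.400574; start (x,ẋ)=(-0.137935, 0.261753) → end (x,ẋ)=(-0.139540, -0.269550)

x = -0.1395, ẋ = -0.2695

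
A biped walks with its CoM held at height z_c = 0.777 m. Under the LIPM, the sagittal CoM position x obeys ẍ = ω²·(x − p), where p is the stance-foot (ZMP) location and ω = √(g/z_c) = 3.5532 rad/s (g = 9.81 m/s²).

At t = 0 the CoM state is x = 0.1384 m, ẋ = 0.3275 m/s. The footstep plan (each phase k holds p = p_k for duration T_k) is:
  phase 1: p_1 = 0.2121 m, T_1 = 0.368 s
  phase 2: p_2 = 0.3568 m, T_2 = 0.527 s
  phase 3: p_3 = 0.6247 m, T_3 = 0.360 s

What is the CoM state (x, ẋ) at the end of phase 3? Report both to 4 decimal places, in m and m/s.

x = -0.7911, ẋ = -4.7368

phase 1: p=0.2121, T=0.368, ωT=1.307578, cosh=1.983841, sinh=1.713366; start (x,ẋ)=(0.138400, 0.327500) → end (x,ẋ)=(0.223813, 0.201027)
phase 2: p=0.3568, T=0.527, ωT=1.872536, cosh=3.329254, sinh=3.175520; start (x,ẋ)=(0.223813, 0.201027) → end (x,ẋ)=(0.093711, -0.831260)
phase 3: p=0.6247, T=0.360, ωT=1.279152, cosh=1.935932, sinh=1.657659; start (x,ẋ)=(0.093711, -0.831260) → end (x,ẋ)=(-0.791063, -4.736786)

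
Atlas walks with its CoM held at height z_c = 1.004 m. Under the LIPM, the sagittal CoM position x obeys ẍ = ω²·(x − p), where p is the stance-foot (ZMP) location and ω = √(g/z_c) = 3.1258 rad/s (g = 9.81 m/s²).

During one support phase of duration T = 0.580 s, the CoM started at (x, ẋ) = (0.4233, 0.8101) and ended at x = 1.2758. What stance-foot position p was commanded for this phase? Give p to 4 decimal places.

ωT = 3.1258·0.580 = 1.812964; cosh(ωT) = 3.145878, sinh(ωT) = 2.982708
x(T) = p + (x₀−p)·cosh(ωT) + (ẋ₀/ω)·sinh(ωT) ⇒ p·(1 − cosh) = x(T) − x₀·cosh − (ẋ₀/ω)·sinh
numerator   = 1.2758 − (0.4233)·3.145878 − (0.8101/3.1258)·2.982708 = -0.828865
denominator = 1 − 3.145878 = -2.145878
p = -0.828865 / -2.145878 = 0.3863

p = 0.3863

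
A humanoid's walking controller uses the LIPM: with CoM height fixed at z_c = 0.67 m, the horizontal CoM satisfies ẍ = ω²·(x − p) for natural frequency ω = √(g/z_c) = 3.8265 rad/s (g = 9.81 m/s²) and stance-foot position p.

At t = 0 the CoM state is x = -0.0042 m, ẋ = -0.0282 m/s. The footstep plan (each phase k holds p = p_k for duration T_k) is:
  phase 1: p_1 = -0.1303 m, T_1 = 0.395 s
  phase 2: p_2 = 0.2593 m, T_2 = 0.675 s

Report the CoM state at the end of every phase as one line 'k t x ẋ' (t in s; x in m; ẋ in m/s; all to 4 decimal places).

1 0.3950 0.1535 0.9735
2 1.0700 1.2294 3.8162

phase 1: p=-0.1303, T=0.395, ωT=1.511467, cosh=2.376982, sinh=2.156396; start (x,ẋ)=(-0.004200, -0.028200) → end (x,ẋ)=(0.153546, 0.973477)
phase 2: p=0.2593, T=0.675, ωT=2.582888, cosh=6.655428, sinh=6.579872; start (x,ẋ)=(0.153546, 0.973477) → end (x,ẋ)=(1.229405, 3.816233)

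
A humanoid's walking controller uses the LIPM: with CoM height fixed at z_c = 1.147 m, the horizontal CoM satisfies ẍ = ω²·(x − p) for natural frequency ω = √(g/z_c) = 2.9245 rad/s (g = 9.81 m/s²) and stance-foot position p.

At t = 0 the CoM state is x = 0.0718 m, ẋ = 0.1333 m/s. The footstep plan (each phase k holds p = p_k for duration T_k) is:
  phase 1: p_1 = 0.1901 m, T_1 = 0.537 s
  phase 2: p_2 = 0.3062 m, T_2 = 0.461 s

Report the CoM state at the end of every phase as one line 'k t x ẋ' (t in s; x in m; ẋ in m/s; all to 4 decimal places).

phase 1: p=0.1901, T=0.537, ωT=1.570457, cosh=2.508397, sinh=2.300446; start (x,ẋ)=(0.071800, 0.133300) → end (x,ẋ)=(-0.001788, -0.461512)
phase 2: p=0.3062, T=0.461, ωT=1.348195, cosh=2.055088, sinh=1.795379; start (x,ẋ)=(-0.001788, -0.461512) → end (x,ẋ)=(-0.610069, -2.565566)

1 0.5370 -0.0018 -0.4615
2 0.9980 -0.6101 -2.5656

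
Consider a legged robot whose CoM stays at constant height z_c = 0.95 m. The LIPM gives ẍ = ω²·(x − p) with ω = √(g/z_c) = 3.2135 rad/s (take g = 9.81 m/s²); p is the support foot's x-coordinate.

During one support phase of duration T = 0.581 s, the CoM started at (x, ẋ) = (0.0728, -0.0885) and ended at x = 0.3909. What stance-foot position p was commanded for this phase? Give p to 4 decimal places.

ωT = 3.2135·0.581 = 1.867043; cosh(ωT) = 3.311861, sinh(ωT) = 3.157281
x(T) = p + (x₀−p)·cosh(ωT) + (ẋ₀/ω)·sinh(ωT) ⇒ p·(1 − cosh) = x(T) − x₀·cosh − (ẋ₀/ω)·sinh
numerator   = 0.3909 − (0.0728)·3.311861 − (-0.0885/3.2135)·3.157281 = 0.236748
denominator = 1 − 3.311861 = -2.311861
p = 0.236748 / -2.311861 = -0.1024

p = -0.1024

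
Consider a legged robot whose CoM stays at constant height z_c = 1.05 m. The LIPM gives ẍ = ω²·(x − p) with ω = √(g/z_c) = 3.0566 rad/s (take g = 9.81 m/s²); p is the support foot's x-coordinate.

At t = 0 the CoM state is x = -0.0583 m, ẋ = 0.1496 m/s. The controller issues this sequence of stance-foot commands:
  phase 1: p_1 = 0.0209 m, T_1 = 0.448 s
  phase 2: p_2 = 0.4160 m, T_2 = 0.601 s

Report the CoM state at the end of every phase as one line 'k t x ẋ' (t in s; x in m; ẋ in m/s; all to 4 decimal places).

1 0.4480 -0.0549 -0.1321
2 1.0490 -1.2317 -4.8283

phase 1: p=0.0209, T=0.448, ωT=1.369357, cosh=2.093545, sinh=1.839275; start (x,ẋ)=(-0.058300, 0.149600) → end (x,ẋ)=(-0.054889, -0.132062)
phase 2: p=0.4160, T=0.601, ωT=1.837017, cosh=3.218537, sinh=3.059245; start (x,ẋ)=(-0.054889, -0.132062) → end (x,ẋ)=(-1.231749, -4.828274)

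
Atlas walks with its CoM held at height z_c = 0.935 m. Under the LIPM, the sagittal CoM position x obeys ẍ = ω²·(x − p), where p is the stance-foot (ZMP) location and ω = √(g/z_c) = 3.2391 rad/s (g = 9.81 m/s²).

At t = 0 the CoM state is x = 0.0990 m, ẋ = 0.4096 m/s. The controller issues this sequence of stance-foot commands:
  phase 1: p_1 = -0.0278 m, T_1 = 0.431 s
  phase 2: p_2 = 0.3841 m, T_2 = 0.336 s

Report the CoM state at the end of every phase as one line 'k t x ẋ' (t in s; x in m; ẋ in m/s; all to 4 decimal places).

1 0.4310 0.4837 1.6566
2 0.7670 1.2220 3.1632

phase 1: p=-0.0278, T=0.431, ωT=1.396052, cosh=2.143397, sinh=1.895825; start (x,ẋ)=(0.099000, 0.409600) → end (x,ẋ)=(0.483719, 1.656585)
phase 2: p=0.3841, T=0.336, ωT=1.088338, cosh=1.653055, sinh=1.316279; start (x,ẋ)=(0.483719, 1.656585) → end (x,ẋ)=(1.221965, 3.163157)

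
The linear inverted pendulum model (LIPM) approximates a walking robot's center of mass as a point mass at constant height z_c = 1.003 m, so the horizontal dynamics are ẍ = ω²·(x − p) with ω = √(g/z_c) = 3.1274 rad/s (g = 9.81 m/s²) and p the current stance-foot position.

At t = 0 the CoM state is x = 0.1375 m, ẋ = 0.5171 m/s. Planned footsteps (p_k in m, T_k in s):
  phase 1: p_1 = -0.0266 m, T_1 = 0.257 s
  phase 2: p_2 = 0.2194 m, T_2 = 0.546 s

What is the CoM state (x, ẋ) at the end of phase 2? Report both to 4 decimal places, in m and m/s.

phase 1: p=-0.0266, T=0.257, ωT=0.803742, cosh=1.340767, sinh=0.893117; start (x,ẋ)=(0.137500, 0.517100) → end (x,ẋ)=(0.341092, 1.151664)
phase 2: p=0.2194, T=0.546, ωT=1.707560, cosh=2.848399, sinh=2.667091; start (x,ẋ)=(0.341092, 1.151664) → end (x,ẋ)=(1.548184, 4.295441)

x = 1.5482, ẋ = 4.2954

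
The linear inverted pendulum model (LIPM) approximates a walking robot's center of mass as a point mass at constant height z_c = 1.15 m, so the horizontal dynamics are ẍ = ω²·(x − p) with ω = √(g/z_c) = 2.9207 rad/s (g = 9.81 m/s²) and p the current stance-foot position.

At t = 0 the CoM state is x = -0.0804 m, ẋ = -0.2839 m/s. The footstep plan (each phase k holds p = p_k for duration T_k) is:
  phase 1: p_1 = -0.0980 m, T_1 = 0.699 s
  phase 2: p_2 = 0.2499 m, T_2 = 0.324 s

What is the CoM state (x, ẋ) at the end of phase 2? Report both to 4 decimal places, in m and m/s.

phase 1: p=-0.0980, T=0.699, ωT=2.041569, cosh=3.916256, sinh=3.786431; start (x,ẋ)=(-0.080400, -0.283900) → end (x,ẋ)=(-0.397125, -0.917186)
phase 2: p=0.2499, T=0.324, ωT=0.946307, cosh=1.482175, sinh=1.094003; start (x,ẋ)=(-0.397125, -0.917186) → end (x,ẋ)=(-1.052654, -3.426841)

x = -1.0527, ẋ = -3.4268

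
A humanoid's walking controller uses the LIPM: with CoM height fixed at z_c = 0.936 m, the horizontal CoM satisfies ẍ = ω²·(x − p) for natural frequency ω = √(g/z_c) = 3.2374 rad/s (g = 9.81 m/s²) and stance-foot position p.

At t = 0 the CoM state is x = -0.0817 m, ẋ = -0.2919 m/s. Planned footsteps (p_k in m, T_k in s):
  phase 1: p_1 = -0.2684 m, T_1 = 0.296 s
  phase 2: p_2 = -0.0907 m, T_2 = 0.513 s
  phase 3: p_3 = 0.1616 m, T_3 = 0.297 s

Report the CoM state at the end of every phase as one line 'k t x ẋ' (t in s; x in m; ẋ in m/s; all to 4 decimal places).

1 0.2960 -0.0895 0.2355
2 0.8090 0.0972 0.6523
3 1.1060 0.2901 0.7451

phase 1: p=-0.2684, T=0.296, ωT=0.958270, cosh=1.495369, sinh=1.111814; start (x,ẋ)=(-0.081700, -0.291900) → end (x,ẋ)=(-0.089461, 0.235507)
phase 2: p=-0.0907, T=0.513, ωT=1.660786, cosh=2.726718, sinh=2.536729; start (x,ẋ)=(-0.089461, 0.235507) → end (x,ẋ)=(0.097214, 0.652335)
phase 3: p=0.1616, T=0.297, ωT=0.961508, cosh=1.498977, sinh=1.116661; start (x,ẋ)=(0.097214, 0.652335) → end (x,ẋ)=(0.290094, 0.745075)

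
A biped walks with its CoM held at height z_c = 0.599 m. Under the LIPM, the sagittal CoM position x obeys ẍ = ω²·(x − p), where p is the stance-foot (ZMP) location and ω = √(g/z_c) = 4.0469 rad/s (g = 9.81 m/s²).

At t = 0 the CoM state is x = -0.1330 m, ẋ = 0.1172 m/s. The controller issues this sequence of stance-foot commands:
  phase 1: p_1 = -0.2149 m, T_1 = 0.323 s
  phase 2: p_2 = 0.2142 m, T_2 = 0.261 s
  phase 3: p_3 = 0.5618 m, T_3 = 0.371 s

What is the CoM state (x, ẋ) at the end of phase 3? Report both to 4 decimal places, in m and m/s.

x = -0.3982, ẋ = -3.4415

phase 1: p=-0.2149, T=0.323, ωT=1.307149, cosh=1.983106, sinh=1.712515; start (x,ẋ)=(-0.133000, 0.117200) → end (x,ẋ)=(-0.002888, 0.800018)
phase 2: p=0.2142, T=0.261, ωT=1.056241, cosh=1.611651, sinh=1.263890; start (x,ẋ)=(-0.002888, 0.800018) → end (x,ẋ)=(0.114183, 0.178978)
phase 3: p=0.5618, T=0.371, ωT=1.501400, cosh=2.355393, sinh=2.132575; start (x,ẋ)=(0.114183, 0.178978) → end (x,ẋ)=(-0.398198, -3.441510)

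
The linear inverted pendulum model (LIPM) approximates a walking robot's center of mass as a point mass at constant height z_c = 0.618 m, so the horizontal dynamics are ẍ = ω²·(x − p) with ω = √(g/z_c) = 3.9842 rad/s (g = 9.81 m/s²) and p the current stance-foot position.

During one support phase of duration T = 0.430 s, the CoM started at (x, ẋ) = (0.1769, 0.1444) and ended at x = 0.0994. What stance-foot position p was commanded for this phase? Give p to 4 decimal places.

p = 0.2707

ωT = 3.9842·0.430 = 1.713206; cosh(ωT) = 2.863501, sinh(ωT) = 2.683214
x(T) = p + (x₀−p)·cosh(ωT) + (ẋ₀/ω)·sinh(ωT) ⇒ p·(1 − cosh) = x(T) − x₀·cosh − (ẋ₀/ω)·sinh
numerator   = 0.0994 − (0.1769)·2.863501 − (0.1444/3.9842)·2.683214 = -0.504402
denominator = 1 − 2.863501 = -1.863501
p = -0.504402 / -1.863501 = 0.2707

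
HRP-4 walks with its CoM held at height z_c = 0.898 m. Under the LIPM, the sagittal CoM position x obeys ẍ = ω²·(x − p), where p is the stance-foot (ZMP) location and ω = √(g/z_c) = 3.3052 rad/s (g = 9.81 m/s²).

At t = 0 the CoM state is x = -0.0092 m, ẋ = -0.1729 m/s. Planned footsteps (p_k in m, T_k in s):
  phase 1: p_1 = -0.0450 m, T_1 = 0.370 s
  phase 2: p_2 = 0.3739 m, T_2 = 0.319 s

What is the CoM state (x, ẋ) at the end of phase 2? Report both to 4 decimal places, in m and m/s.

phase 1: p=-0.0450, T=0.370, ωT=1.222924, cosh=1.845737, sinh=1.551369; start (x,ẋ)=(-0.009200, -0.172900) → end (x,ẋ)=(-0.060077, -0.135560)
phase 2: p=0.3739, T=0.319, ωT=1.054359, cosh=1.609275, sinh=1.260859; start (x,ẋ)=(-0.060077, -0.135560) → end (x,ẋ)=(-0.376202, -2.026707)

x = -0.3762, ẋ = -2.0267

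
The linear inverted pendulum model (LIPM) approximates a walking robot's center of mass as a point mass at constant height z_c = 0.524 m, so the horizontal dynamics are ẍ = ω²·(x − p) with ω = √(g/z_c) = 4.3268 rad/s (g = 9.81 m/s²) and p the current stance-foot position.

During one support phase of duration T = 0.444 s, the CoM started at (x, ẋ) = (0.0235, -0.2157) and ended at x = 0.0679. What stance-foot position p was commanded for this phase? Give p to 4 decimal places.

p = -0.0613

ωT = 4.3268·0.444 = 1.921099; cosh(ωT) = 3.487453, sinh(ωT) = 3.341007
x(T) = p + (x₀−p)·cosh(ωT) + (ẋ₀/ω)·sinh(ωT) ⇒ p·(1 − cosh) = x(T) − x₀·cosh − (ẋ₀/ω)·sinh
numerator   = 0.0679 − (0.0235)·3.487453 − (-0.2157/4.3268)·3.341007 = 0.152501
denominator = 1 − 3.487453 = -2.487453
p = 0.152501 / -2.487453 = -0.0613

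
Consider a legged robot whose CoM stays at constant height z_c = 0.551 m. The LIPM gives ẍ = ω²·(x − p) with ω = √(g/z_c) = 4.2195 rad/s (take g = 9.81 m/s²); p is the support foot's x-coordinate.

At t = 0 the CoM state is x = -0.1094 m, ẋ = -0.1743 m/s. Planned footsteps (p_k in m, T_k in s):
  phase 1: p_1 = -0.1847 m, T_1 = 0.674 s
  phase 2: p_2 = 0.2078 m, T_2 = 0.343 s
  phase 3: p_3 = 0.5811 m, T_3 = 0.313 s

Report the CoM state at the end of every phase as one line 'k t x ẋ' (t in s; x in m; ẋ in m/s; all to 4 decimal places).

phase 1: p=-0.1847, T=0.674, ωT=2.843943, cosh=8.620791, sinh=8.562595; start (x,ẋ)=(-0.109400, -0.174300) → end (x,ẋ)=(0.110740, 1.217975)
phase 2: p=0.2078, T=0.343, ωT=1.447289, cosh=2.243389, sinh=2.008182; start (x,ẋ)=(0.110740, 1.217975) → end (x,ẋ)=(0.569726, 1.909953)
phase 3: p=0.5811, T=0.313, ωT=1.320704, cosh=2.006502, sinh=1.739554; start (x,ẋ)=(0.569726, 1.909953) → end (x,ẋ)=(1.345687, 3.748841)

1 0.6740 0.1107 1.2180
2 1.0170 0.5697 1.9100
3 1.3300 1.3457 3.7488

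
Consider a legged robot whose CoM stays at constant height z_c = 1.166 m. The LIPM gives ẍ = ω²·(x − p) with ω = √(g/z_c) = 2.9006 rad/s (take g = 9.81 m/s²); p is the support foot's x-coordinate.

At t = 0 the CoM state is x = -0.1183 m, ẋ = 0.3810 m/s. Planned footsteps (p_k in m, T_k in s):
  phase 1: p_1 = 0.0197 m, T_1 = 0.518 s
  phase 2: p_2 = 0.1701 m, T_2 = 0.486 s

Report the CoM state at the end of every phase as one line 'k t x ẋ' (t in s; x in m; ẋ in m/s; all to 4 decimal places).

1 0.5180 -0.0252 0.0436
2 1.0040 -0.2247 -0.9960

phase 1: p=0.0197, T=0.518, ωT=1.502511, cosh=2.357763, sinh=2.135193; start (x,ẋ)=(-0.118300, 0.381000) → end (x,ẋ)=(-0.025209, 0.043627)
phase 2: p=0.1701, T=0.486, ωT=1.409692, cosh=2.169455, sinh=1.925237; start (x,ẋ)=(-0.025209, 0.043627) → end (x,ẋ)=(-0.224658, -0.996027)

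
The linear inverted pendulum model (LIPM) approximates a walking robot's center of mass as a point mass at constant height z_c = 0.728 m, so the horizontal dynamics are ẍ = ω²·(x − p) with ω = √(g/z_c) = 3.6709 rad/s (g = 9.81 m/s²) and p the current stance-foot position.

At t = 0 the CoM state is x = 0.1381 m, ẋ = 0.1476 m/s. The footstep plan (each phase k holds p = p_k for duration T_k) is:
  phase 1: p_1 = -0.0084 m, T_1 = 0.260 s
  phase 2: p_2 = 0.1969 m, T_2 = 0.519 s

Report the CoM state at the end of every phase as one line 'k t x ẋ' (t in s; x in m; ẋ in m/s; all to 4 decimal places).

1 0.2600 0.2545 0.8149
2 0.7790 1.1243 3.4941

phase 1: p=-0.0084, T=0.260, ωT=0.954434, cosh=1.491115, sinh=1.106085; start (x,ẋ)=(0.138100, 0.147600) → end (x,ẋ)=(0.254522, 0.814927)
phase 2: p=0.1969, T=0.519, ωT=1.905197, cosh=3.434763, sinh=3.285969; start (x,ẋ)=(0.254522, 0.814927) → end (x,ẋ)=(1.124291, 3.494142)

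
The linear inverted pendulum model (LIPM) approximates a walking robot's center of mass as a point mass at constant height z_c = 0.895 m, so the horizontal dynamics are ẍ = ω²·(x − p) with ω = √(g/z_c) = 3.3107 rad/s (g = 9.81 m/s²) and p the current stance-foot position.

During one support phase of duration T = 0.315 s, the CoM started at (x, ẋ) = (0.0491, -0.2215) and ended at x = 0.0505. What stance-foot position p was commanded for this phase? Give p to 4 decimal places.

ωT = 3.3107·0.315 = 1.042871; cosh(ωT) = 1.594896, sinh(ωT) = 1.242454
x(T) = p + (x₀−p)·cosh(ωT) + (ẋ₀/ω)·sinh(ωT) ⇒ p·(1 − cosh) = x(T) − x₀·cosh − (ẋ₀/ω)·sinh
numerator   = 0.0505 − (0.0491)·1.594896 − (-0.2215/3.3107)·1.242454 = 0.055316
denominator = 1 − 1.594896 = -0.594896
p = 0.055316 / -0.594896 = -0.0930

p = -0.0930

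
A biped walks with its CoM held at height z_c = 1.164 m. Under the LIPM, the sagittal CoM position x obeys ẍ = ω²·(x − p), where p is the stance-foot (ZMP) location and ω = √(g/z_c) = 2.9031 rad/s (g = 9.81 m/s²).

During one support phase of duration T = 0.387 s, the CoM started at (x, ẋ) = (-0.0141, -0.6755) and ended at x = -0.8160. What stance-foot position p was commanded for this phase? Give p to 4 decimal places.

p = 0.6740

ωT = 2.9031·0.387 = 1.123500; cosh(ωT) = 1.700369, sinh(ωT) = 1.375230
x(T) = p + (x₀−p)·cosh(ωT) + (ẋ₀/ω)·sinh(ωT) ⇒ p·(1 − cosh) = x(T) − x₀·cosh − (ẋ₀/ω)·sinh
numerator   = -0.8160 − (-0.0141)·1.700369 − (-0.6755/2.9031)·1.375230 = -0.472033
denominator = 1 − 1.700369 = -0.700369
p = -0.472033 / -0.700369 = 0.6740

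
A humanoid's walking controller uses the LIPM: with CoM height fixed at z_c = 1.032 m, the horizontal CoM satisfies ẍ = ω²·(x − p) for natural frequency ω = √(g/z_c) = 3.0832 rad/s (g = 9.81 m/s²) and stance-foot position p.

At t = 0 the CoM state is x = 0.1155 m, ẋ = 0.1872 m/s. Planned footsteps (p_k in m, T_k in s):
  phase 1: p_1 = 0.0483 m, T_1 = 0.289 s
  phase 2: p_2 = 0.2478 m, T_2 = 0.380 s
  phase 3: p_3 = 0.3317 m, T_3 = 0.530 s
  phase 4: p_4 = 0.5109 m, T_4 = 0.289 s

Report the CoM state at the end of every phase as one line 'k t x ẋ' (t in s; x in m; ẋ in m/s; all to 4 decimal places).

phase 1: p=0.0483, T=0.289, ωT=0.891045, cosh=1.423951, sinh=1.013724; start (x,ẋ)=(0.115500, 0.187200) → end (x,ẋ)=(0.205539, 0.476598)
phase 2: p=0.2478, T=0.380, ωT=1.171616, cosh=1.768535, sinh=1.458669; start (x,ẋ)=(0.205539, 0.476598) → end (x,ẋ)=(0.398540, 0.652817)
phase 3: p=0.3317, T=0.530, ωT=1.634096, cosh=2.659976, sinh=2.464847; start (x,ẋ)=(0.398540, 0.652817) → end (x,ẋ)=(1.031382, 2.244432)
phase 4: p=0.5109, T=0.289, ωT=0.891045, cosh=1.423951, sinh=1.013724; start (x,ẋ)=(1.031382, 2.244432) → end (x,ẋ)=(1.989987, 4.822736)

1 0.2890 0.2055 0.4766
2 0.6690 0.3985 0.6528
3 1.1990 1.0314 2.2444
4 1.4880 1.9900 4.8227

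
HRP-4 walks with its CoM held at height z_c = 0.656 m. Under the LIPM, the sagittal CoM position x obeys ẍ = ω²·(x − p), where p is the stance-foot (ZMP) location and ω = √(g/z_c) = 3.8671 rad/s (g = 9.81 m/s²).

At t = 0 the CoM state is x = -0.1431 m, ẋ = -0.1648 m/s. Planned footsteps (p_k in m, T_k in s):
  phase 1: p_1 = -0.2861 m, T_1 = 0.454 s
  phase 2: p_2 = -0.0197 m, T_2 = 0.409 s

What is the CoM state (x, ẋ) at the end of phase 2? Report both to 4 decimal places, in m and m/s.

phase 1: p=-0.2861, T=0.454, ωT=1.755663, cosh=2.980039, sinh=2.807247; start (x,ẋ)=(-0.143100, -0.164800) → end (x,ẋ)=(0.020412, 1.061284)
phase 2: p=-0.0197, T=0.409, ωT=1.581644, cosh=2.534290, sinh=2.328653; start (x,ẋ)=(0.020412, 1.061284) → end (x,ẋ)=(0.721030, 3.050817)

x = 0.7210, ẋ = 3.0508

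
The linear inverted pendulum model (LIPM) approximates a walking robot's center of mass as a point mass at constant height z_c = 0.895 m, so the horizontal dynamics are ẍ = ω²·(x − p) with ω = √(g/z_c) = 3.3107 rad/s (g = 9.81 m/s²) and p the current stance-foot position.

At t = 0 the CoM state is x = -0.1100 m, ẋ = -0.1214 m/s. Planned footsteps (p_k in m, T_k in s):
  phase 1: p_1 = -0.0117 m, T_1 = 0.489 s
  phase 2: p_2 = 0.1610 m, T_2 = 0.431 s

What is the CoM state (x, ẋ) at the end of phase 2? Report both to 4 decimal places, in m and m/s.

phase 1: p=-0.0117, T=0.489, ωT=1.618932, cosh=2.622904, sinh=2.424794; start (x,ẋ)=(-0.110000, -0.121400) → end (x,ẋ)=(-0.358446, -1.107550)
phase 2: p=0.1610, T=0.431, ωT=1.426912, cosh=2.202932, sinh=1.962882; start (x,ẋ)=(-0.358446, -1.107550) → end (x,ẋ)=(-1.639960, -5.815485)

x = -1.6400, ẋ = -5.8155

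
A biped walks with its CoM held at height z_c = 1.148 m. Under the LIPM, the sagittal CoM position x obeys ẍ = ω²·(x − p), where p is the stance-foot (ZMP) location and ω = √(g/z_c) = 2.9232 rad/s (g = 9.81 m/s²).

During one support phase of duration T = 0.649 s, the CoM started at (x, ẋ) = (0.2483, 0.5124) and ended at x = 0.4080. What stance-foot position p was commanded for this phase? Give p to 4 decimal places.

ωT = 2.9232·0.649 = 1.897157; cosh(ωT) = 3.408453, sinh(ωT) = 3.258459
x(T) = p + (x₀−p)·cosh(ωT) + (ẋ₀/ω)·sinh(ωT) ⇒ p·(1 − cosh) = x(T) − x₀·cosh − (ẋ₀/ω)·sinh
numerator   = 0.4080 − (0.2483)·3.408453 − (0.5124/2.9232)·3.258459 = -1.009486
denominator = 1 − 3.408453 = -2.408453
p = -1.009486 / -2.408453 = 0.4191

p = 0.4191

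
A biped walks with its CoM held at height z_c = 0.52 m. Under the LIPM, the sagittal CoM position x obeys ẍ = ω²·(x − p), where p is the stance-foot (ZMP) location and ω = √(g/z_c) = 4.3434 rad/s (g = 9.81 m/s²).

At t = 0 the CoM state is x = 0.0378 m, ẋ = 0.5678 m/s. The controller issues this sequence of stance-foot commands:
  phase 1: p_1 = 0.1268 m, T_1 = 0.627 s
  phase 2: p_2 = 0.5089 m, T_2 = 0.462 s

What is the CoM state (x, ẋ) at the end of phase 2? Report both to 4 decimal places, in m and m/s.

phase 1: p=0.1268, T=0.627, ωT=2.723312, cosh=7.648168, sinh=7.582511; start (x,ẋ)=(0.037800, 0.567800) → end (x,ẋ)=(0.437353, 1.411515)
phase 2: p=0.5089, T=0.462, ωT=2.006651, cosh=3.786401, sinh=3.651962; start (x,ẋ)=(0.437353, 1.411515) → end (x,ẋ)=(1.424805, 4.209680)

x = 1.4248, ẋ = 4.2097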